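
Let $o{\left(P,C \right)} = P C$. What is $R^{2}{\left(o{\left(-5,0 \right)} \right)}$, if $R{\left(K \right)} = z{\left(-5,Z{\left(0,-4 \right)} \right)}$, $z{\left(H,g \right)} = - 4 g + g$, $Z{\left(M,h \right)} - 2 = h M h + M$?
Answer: $36$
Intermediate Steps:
$o{\left(P,C \right)} = C P$
$Z{\left(M,h \right)} = 2 + M + M h^{2}$ ($Z{\left(M,h \right)} = 2 + \left(h M h + M\right) = 2 + \left(M h h + M\right) = 2 + \left(M h^{2} + M\right) = 2 + \left(M + M h^{2}\right) = 2 + M + M h^{2}$)
$z{\left(H,g \right)} = - 3 g$
$R{\left(K \right)} = -6$ ($R{\left(K \right)} = - 3 \left(2 + 0 + 0 \left(-4\right)^{2}\right) = - 3 \left(2 + 0 + 0 \cdot 16\right) = - 3 \left(2 + 0 + 0\right) = \left(-3\right) 2 = -6$)
$R^{2}{\left(o{\left(-5,0 \right)} \right)} = \left(-6\right)^{2} = 36$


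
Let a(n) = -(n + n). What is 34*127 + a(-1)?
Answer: 4320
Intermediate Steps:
a(n) = -2*n
34*127 + a(-1) = 34*127 - 2*(-1) = 4318 + 2 = 4320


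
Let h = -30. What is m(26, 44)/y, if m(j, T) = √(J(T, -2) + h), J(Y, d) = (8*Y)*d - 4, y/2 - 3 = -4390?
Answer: -3*I*√82/8774 ≈ -0.0030962*I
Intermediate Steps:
y = -8774 (y = 6 + 2*(-4390) = 6 - 8780 = -8774)
J(Y, d) = -4 + 8*Y*d (J(Y, d) = 8*Y*d - 4 = -4 + 8*Y*d)
m(j, T) = √(-34 - 16*T) (m(j, T) = √((-4 + 8*T*(-2)) - 30) = √((-4 - 16*T) - 30) = √(-34 - 16*T))
m(26, 44)/y = √(-34 - 16*44)/(-8774) = √(-34 - 704)*(-1/8774) = √(-738)*(-1/8774) = (3*I*√82)*(-1/8774) = -3*I*√82/8774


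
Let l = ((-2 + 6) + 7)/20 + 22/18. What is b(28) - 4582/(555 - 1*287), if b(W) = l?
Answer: -184817/12060 ≈ -15.325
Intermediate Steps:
l = 319/180 (l = (4 + 7)*(1/20) + 22*(1/18) = 11*(1/20) + 11/9 = 11/20 + 11/9 = 319/180 ≈ 1.7722)
b(W) = 319/180
b(28) - 4582/(555 - 1*287) = 319/180 - 4582/(555 - 1*287) = 319/180 - 4582/(555 - 287) = 319/180 - 4582/268 = 319/180 - 4582*1/268 = 319/180 - 2291/134 = -184817/12060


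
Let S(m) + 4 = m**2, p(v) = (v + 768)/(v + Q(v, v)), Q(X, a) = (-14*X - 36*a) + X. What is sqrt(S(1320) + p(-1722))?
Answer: sqrt(2296310642773)/1148 ≈ 1320.0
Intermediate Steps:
Q(X, a) = -36*a - 13*X (Q(X, a) = (-36*a - 14*X) + X = -36*a - 13*X)
p(v) = -(768 + v)/(48*v) (p(v) = (v + 768)/(v + (-36*v - 13*v)) = (768 + v)/(v - 49*v) = (768 + v)/((-48*v)) = (768 + v)*(-1/(48*v)) = -(768 + v)/(48*v))
S(m) = -4 + m**2
sqrt(S(1320) + p(-1722)) = sqrt((-4 + 1320**2) + (1/48)*(-768 - 1*(-1722))/(-1722)) = sqrt((-4 + 1742400) + (1/48)*(-1/1722)*(-768 + 1722)) = sqrt(1742396 + (1/48)*(-1/1722)*954) = sqrt(1742396 - 53/4592) = sqrt(8001082379/4592) = sqrt(2296310642773)/1148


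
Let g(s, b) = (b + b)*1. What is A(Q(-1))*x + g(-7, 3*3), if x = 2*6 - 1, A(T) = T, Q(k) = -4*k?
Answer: 62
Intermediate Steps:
g(s, b) = 2*b (g(s, b) = (2*b)*1 = 2*b)
x = 11 (x = 12 - 1 = 11)
A(Q(-1))*x + g(-7, 3*3) = -4*(-1)*11 + 2*(3*3) = 4*11 + 2*9 = 44 + 18 = 62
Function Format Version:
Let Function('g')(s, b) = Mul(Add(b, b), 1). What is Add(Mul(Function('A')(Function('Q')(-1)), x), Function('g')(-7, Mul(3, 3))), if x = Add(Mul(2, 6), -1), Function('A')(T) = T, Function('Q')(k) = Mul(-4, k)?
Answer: 62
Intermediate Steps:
Function('g')(s, b) = Mul(2, b) (Function('g')(s, b) = Mul(Mul(2, b), 1) = Mul(2, b))
x = 11 (x = Add(12, -1) = 11)
Add(Mul(Function('A')(Function('Q')(-1)), x), Function('g')(-7, Mul(3, 3))) = Add(Mul(Mul(-4, -1), 11), Mul(2, Mul(3, 3))) = Add(Mul(4, 11), Mul(2, 9)) = Add(44, 18) = 62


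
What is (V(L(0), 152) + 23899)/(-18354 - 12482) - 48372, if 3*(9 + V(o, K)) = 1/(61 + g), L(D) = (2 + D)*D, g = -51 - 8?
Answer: -8949737293/185016 ≈ -48373.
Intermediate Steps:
g = -59
L(D) = D*(2 + D)
V(o, K) = -53/6 (V(o, K) = -9 + 1/(3*(61 - 59)) = -9 + (1/3)/2 = -9 + (1/3)*(1/2) = -9 + 1/6 = -53/6)
(V(L(0), 152) + 23899)/(-18354 - 12482) - 48372 = (-53/6 + 23899)/(-18354 - 12482) - 48372 = (143341/6)/(-30836) - 48372 = (143341/6)*(-1/30836) - 48372 = -143341/185016 - 48372 = -8949737293/185016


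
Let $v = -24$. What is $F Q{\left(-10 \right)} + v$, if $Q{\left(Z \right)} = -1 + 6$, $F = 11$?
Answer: $31$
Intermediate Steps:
$Q{\left(Z \right)} = 5$
$F Q{\left(-10 \right)} + v = 11 \cdot 5 - 24 = 55 - 24 = 31$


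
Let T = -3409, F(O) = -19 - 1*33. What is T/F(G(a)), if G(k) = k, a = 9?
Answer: 3409/52 ≈ 65.558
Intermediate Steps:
F(O) = -52 (F(O) = -19 - 33 = -52)
T/F(G(a)) = -3409/(-52) = -3409*(-1/52) = 3409/52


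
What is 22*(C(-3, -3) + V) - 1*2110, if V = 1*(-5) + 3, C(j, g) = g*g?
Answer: -1956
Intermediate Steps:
C(j, g) = g²
V = -2 (V = -5 + 3 = -2)
22*(C(-3, -3) + V) - 1*2110 = 22*((-3)² - 2) - 1*2110 = 22*(9 - 2) - 2110 = 22*7 - 2110 = 154 - 2110 = -1956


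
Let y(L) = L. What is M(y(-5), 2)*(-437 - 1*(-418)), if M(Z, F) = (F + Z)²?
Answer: -171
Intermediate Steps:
M(y(-5), 2)*(-437 - 1*(-418)) = (2 - 5)²*(-437 - 1*(-418)) = (-3)²*(-437 + 418) = 9*(-19) = -171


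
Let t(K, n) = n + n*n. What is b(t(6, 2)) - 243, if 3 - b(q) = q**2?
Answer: -276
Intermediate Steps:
t(K, n) = n + n**2
b(q) = 3 - q**2
b(t(6, 2)) - 243 = (3 - (2*(1 + 2))**2) - 243 = (3 - (2*3)**2) - 243 = (3 - 1*6**2) - 243 = (3 - 1*36) - 243 = (3 - 36) - 243 = -33 - 243 = -276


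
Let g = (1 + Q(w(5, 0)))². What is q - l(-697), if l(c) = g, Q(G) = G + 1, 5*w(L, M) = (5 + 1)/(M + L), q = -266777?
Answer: -166738761/625 ≈ -2.6678e+5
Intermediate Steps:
w(L, M) = 6/(5*(L + M)) (w(L, M) = ((5 + 1)/(M + L))/5 = (6/(L + M))/5 = 6/(5*(L + M)))
Q(G) = 1 + G
g = 3136/625 (g = (1 + (1 + 6/(5*(5 + 0))))² = (1 + (1 + (6/5)/5))² = (1 + (1 + (6/5)*(⅕)))² = (1 + (1 + 6/25))² = (1 + 31/25)² = (56/25)² = 3136/625 ≈ 5.0176)
l(c) = 3136/625
q - l(-697) = -266777 - 1*3136/625 = -266777 - 3136/625 = -166738761/625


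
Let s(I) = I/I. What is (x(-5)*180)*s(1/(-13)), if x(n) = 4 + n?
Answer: -180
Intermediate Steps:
s(I) = 1
(x(-5)*180)*s(1/(-13)) = ((4 - 5)*180)*1 = -1*180*1 = -180*1 = -180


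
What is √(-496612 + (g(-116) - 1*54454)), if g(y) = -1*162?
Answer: 2*I*√137807 ≈ 742.45*I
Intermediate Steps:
g(y) = -162
√(-496612 + (g(-116) - 1*54454)) = √(-496612 + (-162 - 1*54454)) = √(-496612 + (-162 - 54454)) = √(-496612 - 54616) = √(-551228) = 2*I*√137807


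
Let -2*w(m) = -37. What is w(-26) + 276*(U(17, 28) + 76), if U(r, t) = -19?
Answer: 31501/2 ≈ 15751.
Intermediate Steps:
w(m) = 37/2 (w(m) = -½*(-37) = 37/2)
w(-26) + 276*(U(17, 28) + 76) = 37/2 + 276*(-19 + 76) = 37/2 + 276*57 = 37/2 + 15732 = 31501/2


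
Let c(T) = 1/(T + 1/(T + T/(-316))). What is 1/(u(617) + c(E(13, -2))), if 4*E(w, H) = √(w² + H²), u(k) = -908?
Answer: -805015003427/730953554448016 - 18758565*√173/730953554448016 ≈ -0.0011017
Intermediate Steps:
E(w, H) = √(H² + w²)/4 (E(w, H) = √(w² + H²)/4 = √(H² + w²)/4)
c(T) = 1/(T + 316/(315*T)) (c(T) = 1/(T + 1/(T + T*(-1/316))) = 1/(T + 1/(T - T/316)) = 1/(T + 1/(315*T/316)) = 1/(T + 316/(315*T)))
1/(u(617) + c(E(13, -2))) = 1/(-908 + 315*(√((-2)² + 13²)/4)/(316 + 315*(√((-2)² + 13²)/4)²)) = 1/(-908 + 315*(√(4 + 169)/4)/(316 + 315*(√(4 + 169)/4)²)) = 1/(-908 + 315*(√173/4)/(316 + 315*(√173/4)²)) = 1/(-908 + 315*(√173/4)/(316 + 315*(173/16))) = 1/(-908 + 315*(√173/4)/(316 + 54495/16)) = 1/(-908 + 315*(√173/4)/(59551/16)) = 1/(-908 + 315*(√173/4)*(16/59551)) = 1/(-908 + 1260*√173/59551)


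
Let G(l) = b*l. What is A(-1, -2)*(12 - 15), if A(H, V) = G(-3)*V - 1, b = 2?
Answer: -33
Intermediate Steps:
G(l) = 2*l
A(H, V) = -1 - 6*V (A(H, V) = (2*(-3))*V - 1 = -6*V - 1 = -1 - 6*V)
A(-1, -2)*(12 - 15) = (-1 - 6*(-2))*(12 - 15) = (-1 + 12)*(-3) = 11*(-3) = -33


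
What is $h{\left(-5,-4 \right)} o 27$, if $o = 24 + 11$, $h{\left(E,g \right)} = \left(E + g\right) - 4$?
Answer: $-12285$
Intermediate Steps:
$h{\left(E,g \right)} = -4 + E + g$
$o = 35$
$h{\left(-5,-4 \right)} o 27 = \left(-4 - 5 - 4\right) 35 \cdot 27 = \left(-13\right) 35 \cdot 27 = \left(-455\right) 27 = -12285$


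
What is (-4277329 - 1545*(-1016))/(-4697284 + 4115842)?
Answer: 2707609/581442 ≈ 4.6567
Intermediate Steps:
(-4277329 - 1545*(-1016))/(-4697284 + 4115842) = (-4277329 + 1569720)/(-581442) = -2707609*(-1/581442) = 2707609/581442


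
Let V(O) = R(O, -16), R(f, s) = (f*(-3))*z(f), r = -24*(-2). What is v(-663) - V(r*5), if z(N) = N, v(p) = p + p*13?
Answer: 163518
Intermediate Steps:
v(p) = 14*p (v(p) = p + 13*p = 14*p)
r = 48
R(f, s) = -3*f² (R(f, s) = (f*(-3))*f = (-3*f)*f = -3*f²)
V(O) = -3*O²
v(-663) - V(r*5) = 14*(-663) - (-3)*(48*5)² = -9282 - (-3)*240² = -9282 - (-3)*57600 = -9282 - 1*(-172800) = -9282 + 172800 = 163518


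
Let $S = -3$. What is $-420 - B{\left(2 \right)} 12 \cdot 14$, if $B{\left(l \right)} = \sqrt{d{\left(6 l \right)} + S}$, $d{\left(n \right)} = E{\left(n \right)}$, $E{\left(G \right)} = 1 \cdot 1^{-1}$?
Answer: $-420 - 168 i \sqrt{2} \approx -420.0 - 237.59 i$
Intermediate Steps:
$E{\left(G \right)} = 1$ ($E{\left(G \right)} = 1 \cdot 1 = 1$)
$d{\left(n \right)} = 1$
$B{\left(l \right)} = i \sqrt{2}$ ($B{\left(l \right)} = \sqrt{1 - 3} = \sqrt{-2} = i \sqrt{2}$)
$-420 - B{\left(2 \right)} 12 \cdot 14 = -420 - i \sqrt{2} \cdot 12 \cdot 14 = -420 - 12 i \sqrt{2} \cdot 14 = -420 - 168 i \sqrt{2}$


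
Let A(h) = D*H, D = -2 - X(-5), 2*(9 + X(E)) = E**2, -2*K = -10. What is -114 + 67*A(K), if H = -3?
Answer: 1983/2 ≈ 991.50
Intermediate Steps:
K = 5 (K = -1/2*(-10) = 5)
X(E) = -9 + E**2/2
D = -11/2 (D = -2 - (-9 + (1/2)*(-5)**2) = -2 - (-9 + (1/2)*25) = -2 - (-9 + 25/2) = -2 - 1*7/2 = -2 - 7/2 = -11/2 ≈ -5.5000)
A(h) = 33/2 (A(h) = -11/2*(-3) = 33/2)
-114 + 67*A(K) = -114 + 67*(33/2) = -114 + 2211/2 = 1983/2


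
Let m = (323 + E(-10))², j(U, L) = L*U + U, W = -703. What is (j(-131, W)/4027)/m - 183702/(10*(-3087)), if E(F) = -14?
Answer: 1308085608941/219806969235 ≈ 5.9511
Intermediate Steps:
j(U, L) = U + L*U
m = 95481 (m = (323 - 14)² = 309² = 95481)
(j(-131, W)/4027)/m - 183702/(10*(-3087)) = (-131*(1 - 703)/4027)/95481 - 183702/(10*(-3087)) = (-131*(-702)*(1/4027))*(1/95481) - 183702/(-30870) = (91962*(1/4027))*(1/95481) - 183702*(-1/30870) = (91962/4027)*(1/95481) + 30617/5145 = 10218/42722443 + 30617/5145 = 1308085608941/219806969235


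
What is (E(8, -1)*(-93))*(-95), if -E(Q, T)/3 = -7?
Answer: 185535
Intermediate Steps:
E(Q, T) = 21 (E(Q, T) = -3*(-7) = 21)
(E(8, -1)*(-93))*(-95) = (21*(-93))*(-95) = -1953*(-95) = 185535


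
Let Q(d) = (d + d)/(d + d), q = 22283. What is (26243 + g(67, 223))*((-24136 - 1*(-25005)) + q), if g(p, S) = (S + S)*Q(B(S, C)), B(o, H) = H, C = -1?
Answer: 617903728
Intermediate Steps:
Q(d) = 1 (Q(d) = (2*d)/((2*d)) = (2*d)*(1/(2*d)) = 1)
g(p, S) = 2*S (g(p, S) = (S + S)*1 = (2*S)*1 = 2*S)
(26243 + g(67, 223))*((-24136 - 1*(-25005)) + q) = (26243 + 2*223)*((-24136 - 1*(-25005)) + 22283) = (26243 + 446)*((-24136 + 25005) + 22283) = 26689*(869 + 22283) = 26689*23152 = 617903728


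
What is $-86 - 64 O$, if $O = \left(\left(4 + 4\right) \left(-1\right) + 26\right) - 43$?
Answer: $1514$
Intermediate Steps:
$O = -25$ ($O = \left(8 \left(-1\right) + 26\right) - 43 = \left(-8 + 26\right) - 43 = 18 - 43 = -25$)
$-86 - 64 O = -86 - -1600 = -86 + 1600 = 1514$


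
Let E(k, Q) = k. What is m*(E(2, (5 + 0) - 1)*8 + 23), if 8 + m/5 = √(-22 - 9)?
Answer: -1560 + 195*I*√31 ≈ -1560.0 + 1085.7*I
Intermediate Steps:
m = -40 + 5*I*√31 (m = -40 + 5*√(-22 - 9) = -40 + 5*√(-31) = -40 + 5*(I*√31) = -40 + 5*I*√31 ≈ -40.0 + 27.839*I)
m*(E(2, (5 + 0) - 1)*8 + 23) = (-40 + 5*I*√31)*(2*8 + 23) = (-40 + 5*I*√31)*(16 + 23) = (-40 + 5*I*√31)*39 = -1560 + 195*I*√31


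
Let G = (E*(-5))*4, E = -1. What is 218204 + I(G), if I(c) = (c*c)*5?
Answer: 220204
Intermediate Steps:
G = 20 (G = -1*(-5)*4 = 5*4 = 20)
I(c) = 5*c**2 (I(c) = c**2*5 = 5*c**2)
218204 + I(G) = 218204 + 5*20**2 = 218204 + 5*400 = 218204 + 2000 = 220204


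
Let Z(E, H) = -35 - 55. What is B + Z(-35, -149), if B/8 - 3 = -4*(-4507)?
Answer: 144158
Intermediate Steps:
Z(E, H) = -90
B = 144248 (B = 24 + 8*(-4*(-4507)) = 24 + 8*18028 = 24 + 144224 = 144248)
B + Z(-35, -149) = 144248 - 90 = 144158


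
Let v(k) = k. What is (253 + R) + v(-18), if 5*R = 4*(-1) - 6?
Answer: 233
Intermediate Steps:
R = -2 (R = (4*(-1) - 6)/5 = (-4 - 6)/5 = (⅕)*(-10) = -2)
(253 + R) + v(-18) = (253 - 2) - 18 = 251 - 18 = 233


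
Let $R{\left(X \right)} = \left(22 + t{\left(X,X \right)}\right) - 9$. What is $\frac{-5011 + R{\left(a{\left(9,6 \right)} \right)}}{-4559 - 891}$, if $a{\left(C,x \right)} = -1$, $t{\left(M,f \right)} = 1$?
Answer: $\frac{4997}{5450} \approx 0.91688$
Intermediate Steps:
$R{\left(X \right)} = 14$ ($R{\left(X \right)} = \left(22 + 1\right) - 9 = 23 - 9 = 14$)
$\frac{-5011 + R{\left(a{\left(9,6 \right)} \right)}}{-4559 - 891} = \frac{-5011 + 14}{-4559 - 891} = - \frac{4997}{-5450} = \left(-4997\right) \left(- \frac{1}{5450}\right) = \frac{4997}{5450}$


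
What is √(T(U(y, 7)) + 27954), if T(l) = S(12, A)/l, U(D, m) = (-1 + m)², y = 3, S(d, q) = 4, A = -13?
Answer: √251587/3 ≈ 167.19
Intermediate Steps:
T(l) = 4/l
√(T(U(y, 7)) + 27954) = √(4/((-1 + 7)²) + 27954) = √(4/(6²) + 27954) = √(4/36 + 27954) = √(4*(1/36) + 27954) = √(⅑ + 27954) = √(251587/9) = √251587/3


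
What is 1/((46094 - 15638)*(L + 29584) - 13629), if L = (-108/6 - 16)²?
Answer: 1/936203811 ≈ 1.0681e-9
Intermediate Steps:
L = 1156 (L = (-108*⅙ - 16)² = (-18 - 16)² = (-34)² = 1156)
1/((46094 - 15638)*(L + 29584) - 13629) = 1/((46094 - 15638)*(1156 + 29584) - 13629) = 1/(30456*30740 - 13629) = 1/(936217440 - 13629) = 1/936203811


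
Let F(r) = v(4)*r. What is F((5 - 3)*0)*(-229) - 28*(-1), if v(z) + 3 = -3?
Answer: 28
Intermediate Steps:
v(z) = -6 (v(z) = -3 - 3 = -6)
F(r) = -6*r
F((5 - 3)*0)*(-229) - 28*(-1) = -6*(5 - 3)*0*(-229) - 28*(-1) = -12*0*(-229) + 28 = -6*0*(-229) + 28 = 0*(-229) + 28 = 0 + 28 = 28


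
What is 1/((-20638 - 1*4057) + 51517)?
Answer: 1/26822 ≈ 3.7283e-5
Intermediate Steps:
1/((-20638 - 1*4057) + 51517) = 1/((-20638 - 4057) + 51517) = 1/(-24695 + 51517) = 1/26822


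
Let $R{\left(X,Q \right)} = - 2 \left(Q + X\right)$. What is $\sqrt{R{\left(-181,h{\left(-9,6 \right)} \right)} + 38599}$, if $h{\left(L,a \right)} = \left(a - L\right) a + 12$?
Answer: $\sqrt{38757} \approx 196.87$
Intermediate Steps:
$h{\left(L,a \right)} = 12 + a \left(a - L\right)$ ($h{\left(L,a \right)} = a \left(a - L\right) + 12 = 12 + a \left(a - L\right)$)
$R{\left(X,Q \right)} = - 2 Q - 2 X$
$\sqrt{R{\left(-181,h{\left(-9,6 \right)} \right)} + 38599} = \sqrt{\left(- 2 \left(12 + 6^{2} - \left(-9\right) 6\right) - -362\right) + 38599} = \sqrt{\left(- 2 \left(12 + 36 + 54\right) + 362\right) + 38599} = \sqrt{\left(\left(-2\right) 102 + 362\right) + 38599} = \sqrt{\left(-204 + 362\right) + 38599} = \sqrt{158 + 38599} = \sqrt{38757}$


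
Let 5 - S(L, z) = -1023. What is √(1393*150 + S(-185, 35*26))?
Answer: √209978 ≈ 458.23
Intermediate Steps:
S(L, z) = 1028 (S(L, z) = 5 - 1*(-1023) = 5 + 1023 = 1028)
√(1393*150 + S(-185, 35*26)) = √(1393*150 + 1028) = √(208950 + 1028) = √209978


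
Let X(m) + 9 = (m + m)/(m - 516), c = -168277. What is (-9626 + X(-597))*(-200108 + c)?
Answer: 1316676877995/371 ≈ 3.5490e+9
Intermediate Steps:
X(m) = -9 + 2*m/(-516 + m) (X(m) = -9 + (m + m)/(m - 516) = -9 + (2*m)/(-516 + m) = -9 + 2*m/(-516 + m))
(-9626 + X(-597))*(-200108 + c) = (-9626 + (4644 - 7*(-597))/(-516 - 597))*(-200108 - 168277) = (-9626 + (4644 + 4179)/(-1113))*(-368385) = (-9626 - 1/1113*8823)*(-368385) = (-9626 - 2941/371)*(-368385) = -3574187/371*(-368385) = 1316676877995/371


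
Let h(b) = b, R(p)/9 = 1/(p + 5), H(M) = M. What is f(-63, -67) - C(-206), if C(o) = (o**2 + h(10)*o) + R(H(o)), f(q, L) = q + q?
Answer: -2713631/67 ≈ -40502.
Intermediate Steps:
R(p) = 9/(5 + p) (R(p) = 9/(p + 5) = 9/(5 + p))
f(q, L) = 2*q
C(o) = o**2 + 9/(5 + o) + 10*o (C(o) = (o**2 + 10*o) + 9/(5 + o) = o**2 + 9/(5 + o) + 10*o)
f(-63, -67) - C(-206) = 2*(-63) - (9 - 206*(5 - 206)*(10 - 206))/(5 - 206) = -126 - (9 - 206*(-201)*(-196))/(-201) = -126 - (-1)*(9 - 8115576)/201 = -126 - (-1)*(-8115567)/201 = -126 - 1*2705189/67 = -126 - 2705189/67 = -2713631/67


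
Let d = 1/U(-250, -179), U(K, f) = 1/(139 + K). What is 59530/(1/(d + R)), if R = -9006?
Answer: -542735010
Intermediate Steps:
d = -111 (d = 1/(1/(139 - 250)) = 1/(1/(-111)) = 1/(-1/111) = -111)
59530/(1/(d + R)) = 59530/(1/(-111 - 9006)) = 59530/(1/(-9117)) = 59530/(-1/9117) = 59530*(-9117) = -542735010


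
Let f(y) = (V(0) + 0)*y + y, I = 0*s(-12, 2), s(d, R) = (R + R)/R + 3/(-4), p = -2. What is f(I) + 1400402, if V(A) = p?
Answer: 1400402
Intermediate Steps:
s(d, R) = 5/4 (s(d, R) = (2*R)/R + 3*(-¼) = 2 - ¾ = 5/4)
V(A) = -2
I = 0 (I = 0*(5/4) = 0)
f(y) = -y (f(y) = (-2 + 0)*y + y = -2*y + y = -y)
f(I) + 1400402 = -1*0 + 1400402 = 0 + 1400402 = 1400402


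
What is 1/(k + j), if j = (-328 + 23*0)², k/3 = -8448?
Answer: 1/82240 ≈ 1.2160e-5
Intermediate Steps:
k = -25344 (k = 3*(-8448) = -25344)
j = 107584 (j = (-328 + 0)² = (-328)² = 107584)
1/(k + j) = 1/(-25344 + 107584) = 1/82240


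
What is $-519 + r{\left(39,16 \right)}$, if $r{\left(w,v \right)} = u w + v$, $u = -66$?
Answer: $-3077$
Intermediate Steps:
$r{\left(w,v \right)} = v - 66 w$ ($r{\left(w,v \right)} = - 66 w + v = v - 66 w$)
$-519 + r{\left(39,16 \right)} = -519 + \left(16 - 2574\right) = -519 - 2558 = -3077$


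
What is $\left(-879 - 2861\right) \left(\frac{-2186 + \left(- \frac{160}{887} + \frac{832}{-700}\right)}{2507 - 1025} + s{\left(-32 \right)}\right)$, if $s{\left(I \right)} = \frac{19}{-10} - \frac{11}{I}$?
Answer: $\frac{2087038079467}{184034760} \approx 11340.0$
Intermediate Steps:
$s{\left(I \right)} = - \frac{19}{10} - \frac{11}{I}$ ($s{\left(I \right)} = 19 \left(- \frac{1}{10}\right) - \frac{11}{I} = - \frac{19}{10} - \frac{11}{I}$)
$\left(-879 - 2861\right) \left(\frac{-2186 + \left(- \frac{160}{887} + \frac{832}{-700}\right)}{2507 - 1025} + s{\left(-32 \right)}\right) = \left(-879 - 2861\right) \left(\frac{-2186 + \left(- \frac{160}{887} + \frac{832}{-700}\right)}{2507 - 1025} - \left(\frac{19}{10} + \frac{11}{-32}\right)\right) = - 3740 \left(\frac{-2186 + \left(\left(-160\right) \frac{1}{887} + 832 \left(- \frac{1}{700}\right)\right)}{1482} - \frac{249}{160}\right) = - 3740 \left(\left(-2186 - \frac{212496}{155225}\right) \frac{1}{1482} + \left(- \frac{19}{10} + \frac{11}{32}\right)\right) = - 3740 \left(\left(-2186 - \frac{212496}{155225}\right) \frac{1}{1482} - \frac{249}{160}\right) = - 3740 \left(\left(- \frac{339534346}{155225}\right) \frac{1}{1482} - \frac{249}{160}\right) = - 3740 \left(- \frac{169767173}{115021725} - \frac{249}{160}\right) = \left(-3740\right) \left(- \frac{11160631441}{3680695200}\right) = \frac{2087038079467}{184034760}$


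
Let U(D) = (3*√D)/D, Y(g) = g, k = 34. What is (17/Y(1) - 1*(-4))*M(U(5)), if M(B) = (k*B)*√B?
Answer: 2142*√3*5^(¼)/5 ≈ 1109.6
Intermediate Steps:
U(D) = 3/√D
M(B) = 34*B^(3/2) (M(B) = (34*B)*√B = 34*B^(3/2))
(17/Y(1) - 1*(-4))*M(U(5)) = (17/1 - 1*(-4))*(34*(3/√5)^(3/2)) = (17*1 + 4)*(34*(3*(√5/5))^(3/2)) = (17 + 4)*(34*(3*√5/5)^(3/2)) = 21*(34*(3*5^(¼)*(5*√3)/25)) = 21*(102*√3*5^(¼)/5) = 2142*√3*5^(¼)/5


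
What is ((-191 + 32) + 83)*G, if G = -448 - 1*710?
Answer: 88008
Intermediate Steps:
G = -1158 (G = -448 - 710 = -1158)
((-191 + 32) + 83)*G = ((-191 + 32) + 83)*(-1158) = (-159 + 83)*(-1158) = -76*(-1158) = 88008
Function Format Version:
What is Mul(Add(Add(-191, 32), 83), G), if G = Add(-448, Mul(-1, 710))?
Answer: 88008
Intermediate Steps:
G = -1158 (G = Add(-448, -710) = -1158)
Mul(Add(Add(-191, 32), 83), G) = Mul(Add(Add(-191, 32), 83), -1158) = Mul(Add(-159, 83), -1158) = Mul(-76, -1158) = 88008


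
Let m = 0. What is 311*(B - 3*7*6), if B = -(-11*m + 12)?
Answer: -42918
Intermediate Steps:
B = -12 (B = -(-11*0 + 12) = -(0 + 12) = -1*12 = -12)
311*(B - 3*7*6) = 311*(-12 - 3*7*6) = 311*(-12 - 21*6) = 311*(-12 - 126) = 311*(-138) = -42918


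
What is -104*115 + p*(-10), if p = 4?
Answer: -12000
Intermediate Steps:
-104*115 + p*(-10) = -104*115 + 4*(-10) = -11960 - 40 = -12000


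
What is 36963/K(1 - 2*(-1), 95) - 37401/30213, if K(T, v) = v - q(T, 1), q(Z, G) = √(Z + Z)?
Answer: 35251725562/90830349 + 36963*√6/9019 ≈ 398.14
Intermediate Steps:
q(Z, G) = √2*√Z (q(Z, G) = √(2*Z) = √2*√Z)
K(T, v) = v - √2*√T
36963/K(1 - 2*(-1), 95) - 37401/30213 = 36963/(95 - √2*√(1 - 2*(-1))) - 37401/30213 = 36963/(95 - √2*√(1 + 2)) - 37401*1/30213 = 36963/(95 - √2*√3) - 12467/10071 = 36963/(95 - √6) - 12467/10071 = -12467/10071 + 36963/(95 - √6)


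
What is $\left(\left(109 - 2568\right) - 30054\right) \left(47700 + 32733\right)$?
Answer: $-2615118129$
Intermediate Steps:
$\left(\left(109 - 2568\right) - 30054\right) \left(47700 + 32733\right) = \left(\left(109 - 2568\right) - 30054\right) 80433 = \left(-2459 - 30054\right) 80433 = \left(-32513\right) 80433 = -2615118129$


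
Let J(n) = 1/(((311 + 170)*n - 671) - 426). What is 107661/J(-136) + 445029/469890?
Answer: -1121604889698247/156630 ≈ -7.1609e+9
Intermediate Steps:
J(n) = 1/(-1097 + 481*n) (J(n) = 1/((481*n - 671) - 426) = 1/((-671 + 481*n) - 426) = 1/(-1097 + 481*n))
107661/J(-136) + 445029/469890 = 107661/(1/(-1097 + 481*(-136))) + 445029/469890 = 107661/(1/(-1097 - 65416)) + 445029*(1/469890) = 107661/(1/(-66513)) + 148343/156630 = 107661/(-1/66513) + 148343/156630 = 107661*(-66513) + 148343/156630 = -7160856093 + 148343/156630 = -1121604889698247/156630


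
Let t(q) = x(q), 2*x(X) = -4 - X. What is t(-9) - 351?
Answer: -697/2 ≈ -348.50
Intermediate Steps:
x(X) = -2 - X/2 (x(X) = (-4 - X)/2 = -2 - X/2)
t(q) = -2 - q/2
t(-9) - 351 = (-2 - ½*(-9)) - 351 = (-2 + 9/2) - 351 = 5/2 - 351 = -697/2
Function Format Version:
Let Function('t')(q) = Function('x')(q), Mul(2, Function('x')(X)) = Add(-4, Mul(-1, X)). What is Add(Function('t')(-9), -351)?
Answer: Rational(-697, 2) ≈ -348.50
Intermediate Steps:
Function('x')(X) = Add(-2, Mul(Rational(-1, 2), X)) (Function('x')(X) = Mul(Rational(1, 2), Add(-4, Mul(-1, X))) = Add(-2, Mul(Rational(-1, 2), X)))
Function('t')(q) = Add(-2, Mul(Rational(-1, 2), q))
Add(Function('t')(-9), -351) = Add(Add(-2, Mul(Rational(-1, 2), -9)), -351) = Add(Add(-2, Rational(9, 2)), -351) = Add(Rational(5, 2), -351) = Rational(-697, 2)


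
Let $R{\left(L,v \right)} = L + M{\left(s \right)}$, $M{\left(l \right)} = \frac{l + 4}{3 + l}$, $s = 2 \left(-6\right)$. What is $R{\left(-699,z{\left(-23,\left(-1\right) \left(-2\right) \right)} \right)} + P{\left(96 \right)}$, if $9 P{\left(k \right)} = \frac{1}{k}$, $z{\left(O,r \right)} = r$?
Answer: $- \frac{603167}{864} \approx -698.11$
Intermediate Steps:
$P{\left(k \right)} = \frac{1}{9 k}$
$s = -12$
$M{\left(l \right)} = \frac{4 + l}{3 + l}$
$R{\left(L,v \right)} = \frac{8}{9} + L$ ($R{\left(L,v \right)} = L + \frac{4 - 12}{3 - 12} = L + \frac{1}{-9} \left(-8\right) = L - - \frac{8}{9} = L + \frac{8}{9} = \frac{8}{9} + L$)
$R{\left(-699,z{\left(-23,\left(-1\right) \left(-2\right) \right)} \right)} + P{\left(96 \right)} = \left(\frac{8}{9} - 699\right) + \frac{1}{9 \cdot 96} = - \frac{6283}{9} + \frac{1}{9} \cdot \frac{1}{96} = - \frac{6283}{9} + \frac{1}{864} = - \frac{603167}{864}$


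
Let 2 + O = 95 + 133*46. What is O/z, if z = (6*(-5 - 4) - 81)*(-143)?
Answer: 6211/19305 ≈ 0.32173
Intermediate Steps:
O = 6211 (O = -2 + (95 + 133*46) = -2 + (95 + 6118) = -2 + 6213 = 6211)
z = 19305 (z = (6*(-9) - 81)*(-143) = (-54 - 81)*(-143) = -135*(-143) = 19305)
O/z = 6211/19305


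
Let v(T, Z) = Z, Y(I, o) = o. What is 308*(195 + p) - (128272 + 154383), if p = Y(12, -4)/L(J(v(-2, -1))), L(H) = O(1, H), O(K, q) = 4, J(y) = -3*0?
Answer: -222903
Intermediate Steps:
J(y) = 0
L(H) = 4
p = -1 (p = -4/4 = -4*¼ = -1)
308*(195 + p) - (128272 + 154383) = 308*(195 - 1) - (128272 + 154383) = 308*194 - 1*282655 = 59752 - 282655 = -222903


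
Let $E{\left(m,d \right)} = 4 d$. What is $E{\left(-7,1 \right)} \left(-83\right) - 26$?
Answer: $-358$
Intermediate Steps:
$E{\left(-7,1 \right)} \left(-83\right) - 26 = 4 \cdot 1 \left(-83\right) - 26 = 4 \left(-83\right) - 26 = -332 - 26 = -358$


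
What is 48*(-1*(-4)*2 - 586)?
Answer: -27744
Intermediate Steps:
48*(-1*(-4)*2 - 586) = 48*(4*2 - 586) = 48*(8 - 586) = 48*(-578) = -27744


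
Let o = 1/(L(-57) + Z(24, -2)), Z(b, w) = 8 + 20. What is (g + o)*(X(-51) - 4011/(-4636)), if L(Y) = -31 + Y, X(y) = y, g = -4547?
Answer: 222492705/976 ≈ 2.2796e+5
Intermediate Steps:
Z(b, w) = 28
o = -1/60 (o = 1/((-31 - 57) + 28) = 1/(-88 + 28) = 1/(-60) = -1/60 ≈ -0.016667)
(g + o)*(X(-51) - 4011/(-4636)) = (-4547 - 1/60)*(-51 - 4011/(-4636)) = -272821*(-51 - 4011*(-1/4636))/60 = -272821*(-51 + 4011/4636)/60 = -272821/60*(-232425/4636) = 222492705/976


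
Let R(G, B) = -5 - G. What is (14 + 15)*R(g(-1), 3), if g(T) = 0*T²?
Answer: -145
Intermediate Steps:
g(T) = 0
(14 + 15)*R(g(-1), 3) = (14 + 15)*(-5 - 1*0) = 29*(-5 + 0) = 29*(-5) = -145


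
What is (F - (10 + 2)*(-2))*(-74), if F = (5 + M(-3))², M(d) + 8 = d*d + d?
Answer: -2442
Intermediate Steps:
M(d) = -8 + d + d² (M(d) = -8 + (d*d + d) = -8 + (d² + d) = -8 + (d + d²) = -8 + d + d²)
F = 9 (F = (5 + (-8 - 3 + (-3)²))² = (5 + (-8 - 3 + 9))² = (5 - 2)² = 3² = 9)
(F - (10 + 2)*(-2))*(-74) = (9 - (10 + 2)*(-2))*(-74) = (9 - 12*(-2))*(-74) = (9 - 1*(-24))*(-74) = (9 + 24)*(-74) = 33*(-74) = -2442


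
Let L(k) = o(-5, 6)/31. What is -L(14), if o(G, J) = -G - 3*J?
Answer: 13/31 ≈ 0.41935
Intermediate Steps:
L(k) = -13/31 (L(k) = (-1*(-5) - 3*6)/31 = (5 - 18)*(1/31) = -13*1/31 = -13/31)
-L(14) = -1*(-13/31) = 13/31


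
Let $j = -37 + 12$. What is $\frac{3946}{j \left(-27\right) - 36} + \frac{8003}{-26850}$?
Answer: $\frac{33612061}{5719050} \approx 5.8772$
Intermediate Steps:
$j = -25$
$\frac{3946}{j \left(-27\right) - 36} + \frac{8003}{-26850} = \frac{3946}{\left(-25\right) \left(-27\right) - 36} + \frac{8003}{-26850} = \frac{3946}{675 - 36} + 8003 \left(- \frac{1}{26850}\right) = \frac{3946}{639} - \frac{8003}{26850} = \frac{33612061}{5719050}$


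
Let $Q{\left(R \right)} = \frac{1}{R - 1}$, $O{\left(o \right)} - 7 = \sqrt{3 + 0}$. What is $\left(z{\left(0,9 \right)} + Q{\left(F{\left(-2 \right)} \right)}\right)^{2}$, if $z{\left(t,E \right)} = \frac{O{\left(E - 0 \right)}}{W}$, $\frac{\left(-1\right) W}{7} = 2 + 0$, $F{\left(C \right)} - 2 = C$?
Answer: $\frac{111}{49} + \frac{3 \sqrt{3}}{14} \approx 2.6365$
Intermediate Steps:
$F{\left(C \right)} = 2 + C$
$O{\left(o \right)} = 7 + \sqrt{3}$ ($O{\left(o \right)} = 7 + \sqrt{3 + 0} = 7 + \sqrt{3}$)
$W = -14$ ($W = - 7 \left(2 + 0\right) = \left(-7\right) 2 = -14$)
$Q{\left(R \right)} = \frac{1}{-1 + R}$
$z{\left(t,E \right)} = - \frac{1}{2} - \frac{\sqrt{3}}{14}$ ($z{\left(t,E \right)} = \frac{7 + \sqrt{3}}{-14} = \left(7 + \sqrt{3}\right) \left(- \frac{1}{14}\right) = - \frac{1}{2} - \frac{\sqrt{3}}{14}$)
$\left(z{\left(0,9 \right)} + Q{\left(F{\left(-2 \right)} \right)}\right)^{2} = \left(\left(- \frac{1}{2} - \frac{\sqrt{3}}{14}\right) + \frac{1}{-1 + \left(2 - 2\right)}\right)^{2} = \left(\left(- \frac{1}{2} - \frac{\sqrt{3}}{14}\right) + \frac{1}{-1 + 0}\right)^{2} = \left(\left(- \frac{1}{2} - \frac{\sqrt{3}}{14}\right) + \frac{1}{-1}\right)^{2} = \left(\left(- \frac{1}{2} - \frac{\sqrt{3}}{14}\right) - 1\right)^{2} = \left(- \frac{3}{2} - \frac{\sqrt{3}}{14}\right)^{2}$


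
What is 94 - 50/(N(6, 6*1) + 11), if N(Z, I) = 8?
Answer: 1736/19 ≈ 91.368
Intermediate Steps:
94 - 50/(N(6, 6*1) + 11) = 94 - 50/(8 + 11) = 94 - 50/19 = 1736/19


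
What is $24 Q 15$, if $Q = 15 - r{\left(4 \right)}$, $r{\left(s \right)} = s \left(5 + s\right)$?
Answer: $-7560$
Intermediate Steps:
$Q = -21$ ($Q = 15 - 4 \left(5 + 4\right) = 15 - 4 \cdot 9 = 15 - 36 = -21$)
$24 Q 15 = 24 \left(-21\right) 15 = \left(-504\right) 15 = -7560$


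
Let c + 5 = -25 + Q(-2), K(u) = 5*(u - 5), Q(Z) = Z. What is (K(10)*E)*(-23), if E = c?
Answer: 18400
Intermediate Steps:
K(u) = -25 + 5*u (K(u) = 5*(-5 + u) = -25 + 5*u)
c = -32 (c = -5 + (-25 - 2) = -5 - 27 = -32)
E = -32
(K(10)*E)*(-23) = ((-25 + 5*10)*(-32))*(-23) = ((-25 + 50)*(-32))*(-23) = (25*(-32))*(-23) = -800*(-23) = 18400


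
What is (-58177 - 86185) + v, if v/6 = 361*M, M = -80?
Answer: -317642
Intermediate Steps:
v = -173280 (v = 6*(361*(-80)) = 6*(-28880) = -173280)
(-58177 - 86185) + v = (-58177 - 86185) - 173280 = -144362 - 173280 = -317642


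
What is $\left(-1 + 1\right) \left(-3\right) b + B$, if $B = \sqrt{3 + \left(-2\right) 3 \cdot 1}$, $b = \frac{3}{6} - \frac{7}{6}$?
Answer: $i \sqrt{3} \approx 1.732 i$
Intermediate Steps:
$b = - \frac{2}{3}$ ($b = 3 \cdot \frac{1}{6} - \frac{7}{6} = \frac{1}{2} - \frac{7}{6} = - \frac{2}{3} \approx -0.66667$)
$B = i \sqrt{3}$ ($B = \sqrt{3 - 6} = \sqrt{-3} = i \sqrt{3} \approx 1.732 i$)
$\left(-1 + 1\right) \left(-3\right) b + B = \left(-1 + 1\right) \left(-3\right) \left(- \frac{2}{3}\right) + i \sqrt{3} = 0 \left(-3\right) \left(- \frac{2}{3}\right) + i \sqrt{3} = 0 \left(- \frac{2}{3}\right) + i \sqrt{3} = 0 + i \sqrt{3} = i \sqrt{3}$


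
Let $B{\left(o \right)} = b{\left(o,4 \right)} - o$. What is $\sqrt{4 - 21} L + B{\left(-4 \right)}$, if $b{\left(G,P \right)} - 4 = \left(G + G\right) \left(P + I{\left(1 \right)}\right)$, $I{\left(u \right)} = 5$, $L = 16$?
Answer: $-64 + 16 i \sqrt{17} \approx -64.0 + 65.97 i$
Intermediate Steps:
$b{\left(G,P \right)} = 4 + 2 G \left(5 + P\right)$ ($b{\left(G,P \right)} = 4 + \left(G + G\right) \left(P + 5\right) = 4 + 2 G \left(5 + P\right)$)
$B{\left(o \right)} = 4 + 17 o$ ($B{\left(o \right)} = \left(4 + 10 o + 2 o 4\right) - o = \left(4 + 10 o + 8 o\right) - o = \left(4 + 18 o\right) - o = 4 + 17 o$)
$\sqrt{4 - 21} L + B{\left(-4 \right)} = \sqrt{4 - 21} \cdot 16 + \left(4 + 17 \left(-4\right)\right) = \sqrt{-17} \cdot 16 + \left(4 - 68\right) = i \sqrt{17} \cdot 16 - 64 = 16 i \sqrt{17} - 64 = -64 + 16 i \sqrt{17}$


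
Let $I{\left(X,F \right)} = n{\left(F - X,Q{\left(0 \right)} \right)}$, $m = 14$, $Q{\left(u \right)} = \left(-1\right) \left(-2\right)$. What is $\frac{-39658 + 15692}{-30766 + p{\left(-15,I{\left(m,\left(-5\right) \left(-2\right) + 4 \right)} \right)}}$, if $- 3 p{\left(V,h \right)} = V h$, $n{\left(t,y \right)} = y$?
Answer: $\frac{11983}{15378} \approx 0.77923$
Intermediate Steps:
$Q{\left(u \right)} = 2$
$I{\left(X,F \right)} = 2$
$p{\left(V,h \right)} = - \frac{V h}{3}$
$\frac{-39658 + 15692}{-30766 + p{\left(-15,I{\left(m,\left(-5\right) \left(-2\right) + 4 \right)} \right)}} = \frac{-39658 + 15692}{-30766 - \left(-5\right) 2} = - \frac{23966}{-30766 + 10} = - \frac{23966}{-30756} = \left(-23966\right) \left(- \frac{1}{30756}\right) = \frac{11983}{15378}$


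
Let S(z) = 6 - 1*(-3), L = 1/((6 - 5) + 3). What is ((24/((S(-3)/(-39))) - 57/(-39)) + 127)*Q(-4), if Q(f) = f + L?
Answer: -2385/26 ≈ -91.731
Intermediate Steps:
L = ¼ (L = 1/(1 + 3) = 1/4 = ¼ ≈ 0.25000)
S(z) = 9 (S(z) = 6 + 3 = 9)
Q(f) = ¼ + f (Q(f) = f + ¼ = ¼ + f)
((24/((S(-3)/(-39))) - 57/(-39)) + 127)*Q(-4) = ((24/((9/(-39))) - 57/(-39)) + 127)*(¼ - 4) = ((24/((9*(-1/39))) - 57*(-1/39)) + 127)*(-15/4) = ((24/(-3/13) + 19/13) + 127)*(-15/4) = ((24*(-13/3) + 19/13) + 127)*(-15/4) = ((-104 + 19/13) + 127)*(-15/4) = (-1333/13 + 127)*(-15/4) = (318/13)*(-15/4) = -2385/26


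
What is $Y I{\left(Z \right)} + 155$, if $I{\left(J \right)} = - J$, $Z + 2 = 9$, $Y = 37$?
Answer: $-104$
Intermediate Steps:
$Z = 7$ ($Z = -2 + 9 = 7$)
$Y I{\left(Z \right)} + 155 = 37 \left(\left(-1\right) 7\right) + 155 = 37 \left(-7\right) + 155 = -259 + 155 = -104$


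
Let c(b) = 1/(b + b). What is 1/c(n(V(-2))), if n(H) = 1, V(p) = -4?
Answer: 2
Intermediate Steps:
c(b) = 1/(2*b)
1/c(n(V(-2))) = 1/((1/2)/1) = 1/((1/2)*1) = 1/(1/2) = 2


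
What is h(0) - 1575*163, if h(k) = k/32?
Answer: -256725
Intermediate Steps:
h(k) = k/32 (h(k) = k*(1/32) = k/32)
h(0) - 1575*163 = (1/32)*0 - 1575*163 = 0 - 256725 = -256725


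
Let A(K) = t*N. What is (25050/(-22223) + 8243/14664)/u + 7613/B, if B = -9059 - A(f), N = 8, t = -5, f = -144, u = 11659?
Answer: -28926587756673833/34266900809419512 ≈ -0.84416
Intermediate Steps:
A(K) = -40 (A(K) = -5*8 = -40)
B = -9019 (B = -9059 - 1*(-40) = -9059 + 40 = -9019)
(25050/(-22223) + 8243/14664)/u + 7613/B = (25050/(-22223) + 8243/14664)/11659 + 7613/(-9019) = (25050*(-1/22223) + 8243*(1/14664))*(1/11659) + 7613*(-1/9019) = (-25050/22223 + 8243/14664)*(1/11659) - 7613/9019 = -184149011/325878072*1/11659 - 7613/9019 = -184149011/3799412441448 - 7613/9019 = -28926587756673833/34266900809419512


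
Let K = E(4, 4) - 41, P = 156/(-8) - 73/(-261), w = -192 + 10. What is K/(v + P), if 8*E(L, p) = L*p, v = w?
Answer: 20358/105037 ≈ 0.19382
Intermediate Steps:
w = -182
v = -182
P = -10033/522 (P = 156*(-⅛) - 73*(-1/261) = -39/2 + 73/261 = -10033/522 ≈ -19.220)
E(L, p) = L*p/8 (E(L, p) = (L*p)/8 = L*p/8)
K = -39 (K = (⅛)*4*4 - 41 = 2 - 41 = -39)
K/(v + P) = -39/(-182 - 10033/522) = -39/(-105037/522) = -522/105037*(-39) = 20358/105037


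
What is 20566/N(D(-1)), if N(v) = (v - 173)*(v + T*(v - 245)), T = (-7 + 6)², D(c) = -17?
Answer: 10283/26505 ≈ 0.38796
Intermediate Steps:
T = 1 (T = (-1)² = 1)
N(v) = (-245 + 2*v)*(-173 + v) (N(v) = (v - 173)*(v + 1*(v - 245)) = (-173 + v)*(v + 1*(-245 + v)) = (-173 + v)*(v + (-245 + v)) = (-173 + v)*(-245 + 2*v) = (-245 + 2*v)*(-173 + v))
20566/N(D(-1)) = 20566/(42385 - 591*(-17) + 2*(-17)²) = 20566/(42385 + 10047 + 2*289) = 20566/(42385 + 10047 + 578) = 20566/53010 = 20566*(1/53010) = 10283/26505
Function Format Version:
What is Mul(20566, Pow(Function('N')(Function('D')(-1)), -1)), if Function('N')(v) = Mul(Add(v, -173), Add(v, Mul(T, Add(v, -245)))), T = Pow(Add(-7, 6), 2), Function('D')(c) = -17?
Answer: Rational(10283, 26505) ≈ 0.38796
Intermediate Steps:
T = 1 (T = Pow(-1, 2) = 1)
Function('N')(v) = Mul(Add(-245, Mul(2, v)), Add(-173, v)) (Function('N')(v) = Mul(Add(v, -173), Add(v, Mul(1, Add(v, -245)))) = Mul(Add(-173, v), Add(v, Mul(1, Add(-245, v)))) = Mul(Add(-173, v), Add(v, Add(-245, v))) = Mul(Add(-173, v), Add(-245, Mul(2, v))) = Mul(Add(-245, Mul(2, v)), Add(-173, v)))
Mul(20566, Pow(Function('N')(Function('D')(-1)), -1)) = Mul(20566, Pow(Add(42385, Mul(-591, -17), Mul(2, Pow(-17, 2))), -1)) = Mul(20566, Pow(Add(42385, 10047, Mul(2, 289)), -1)) = Mul(20566, Pow(Add(42385, 10047, 578), -1)) = Mul(20566, Pow(53010, -1)) = Mul(20566, Rational(1, 53010)) = Rational(10283, 26505)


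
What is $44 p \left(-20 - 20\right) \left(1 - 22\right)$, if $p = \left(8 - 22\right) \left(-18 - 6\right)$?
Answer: $12418560$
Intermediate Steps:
$p = 336$ ($p = \left(-14\right) \left(-24\right) = 336$)
$44 p \left(-20 - 20\right) \left(1 - 22\right) = 44 \cdot 336 \left(-20 - 20\right) \left(1 - 22\right) = 14784 \left(\left(-40\right) \left(-21\right)\right) = 14784 \cdot 840 = 12418560$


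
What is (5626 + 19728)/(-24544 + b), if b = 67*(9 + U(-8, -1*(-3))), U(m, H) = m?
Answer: -25354/24477 ≈ -1.0358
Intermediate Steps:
b = 67 (b = 67*(9 - 8) = 67*1 = 67)
(5626 + 19728)/(-24544 + b) = (5626 + 19728)/(-24544 + 67) = 25354/(-24477) = 25354*(-1/24477) = -25354/24477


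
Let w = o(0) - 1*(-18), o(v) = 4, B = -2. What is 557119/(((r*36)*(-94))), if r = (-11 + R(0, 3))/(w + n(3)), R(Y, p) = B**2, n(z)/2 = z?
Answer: 557119/846 ≈ 658.53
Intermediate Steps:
n(z) = 2*z
R(Y, p) = 4 (R(Y, p) = (-2)**2 = 4)
w = 22 (w = 4 - 1*(-18) = 4 + 18 = 22)
r = -1/4 (r = (-11 + 4)/(22 + 2*3) = -7/(22 + 6) = -7/28 = -7*1/28 = -1/4 ≈ -0.25000)
557119/(((r*36)*(-94))) = 557119/((-1/4*36*(-94))) = 557119/((-9*(-94))) = 557119/846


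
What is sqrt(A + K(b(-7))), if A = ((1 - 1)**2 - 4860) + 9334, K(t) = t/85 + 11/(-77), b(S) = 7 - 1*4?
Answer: 3*sqrt(175985530)/595 ≈ 66.887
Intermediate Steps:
b(S) = 3 (b(S) = 7 - 4 = 3)
K(t) = -1/7 + t/85 (K(t) = t*(1/85) + 11*(-1/77) = t/85 - 1/7 = -1/7 + t/85)
A = 4474 (A = (0**2 - 4860) + 9334 = (0 - 4860) + 9334 = -4860 + 9334 = 4474)
sqrt(A + K(b(-7))) = sqrt(4474 + (-1/7 + (1/85)*3)) = sqrt(4474 + (-1/7 + 3/85)) = sqrt(4474 - 64/595) = sqrt(2661966/595) = 3*sqrt(175985530)/595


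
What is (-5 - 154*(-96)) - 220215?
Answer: -205436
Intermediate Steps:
(-5 - 154*(-96)) - 220215 = (-5 + 14784) - 220215 = 14779 - 220215 = -205436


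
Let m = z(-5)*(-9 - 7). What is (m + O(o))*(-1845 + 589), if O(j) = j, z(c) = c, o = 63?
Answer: -179608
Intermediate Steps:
m = 80 (m = -5*(-9 - 7) = -5*(-16) = 80)
(m + O(o))*(-1845 + 589) = (80 + 63)*(-1845 + 589) = 143*(-1256) = -179608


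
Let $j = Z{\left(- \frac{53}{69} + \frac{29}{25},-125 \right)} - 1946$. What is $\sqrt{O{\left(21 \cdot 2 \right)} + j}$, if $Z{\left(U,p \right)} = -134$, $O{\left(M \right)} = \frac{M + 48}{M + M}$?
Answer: $\frac{i \sqrt{407470}}{14} \approx 45.595 i$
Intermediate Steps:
$O{\left(M \right)} = \frac{48 + M}{2 M}$
$j = -2080$ ($j = -134 - 1946 = -2080$)
$\sqrt{O{\left(21 \cdot 2 \right)} + j} = \sqrt{\frac{48 + 21 \cdot 2}{2 \cdot 21 \cdot 2} - 2080} = \sqrt{\frac{48 + 42}{2 \cdot 42} - 2080} = \sqrt{\frac{1}{2} \cdot \frac{1}{42} \cdot 90 - 2080} = \sqrt{\frac{15}{14} - 2080} = \sqrt{- \frac{29105}{14}} = \frac{i \sqrt{407470}}{14}$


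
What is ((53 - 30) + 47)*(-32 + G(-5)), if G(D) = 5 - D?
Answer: -1540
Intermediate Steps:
((53 - 30) + 47)*(-32 + G(-5)) = ((53 - 30) + 47)*(-32 + (5 - 1*(-5))) = (23 + 47)*(-32 + (5 + 5)) = 70*(-32 + 10) = 70*(-22) = -1540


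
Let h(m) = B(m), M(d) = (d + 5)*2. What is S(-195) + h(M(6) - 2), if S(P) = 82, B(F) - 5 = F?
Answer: 107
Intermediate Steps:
B(F) = 5 + F
M(d) = 10 + 2*d (M(d) = (5 + d)*2 = 10 + 2*d)
h(m) = 5 + m
S(-195) + h(M(6) - 2) = 82 + (5 + ((10 + 2*6) - 2)) = 82 + (5 + ((10 + 12) - 2)) = 82 + (5 + (22 - 2)) = 82 + (5 + 20) = 82 + 25 = 107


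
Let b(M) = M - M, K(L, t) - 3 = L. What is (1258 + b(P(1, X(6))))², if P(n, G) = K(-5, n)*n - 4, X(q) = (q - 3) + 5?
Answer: 1582564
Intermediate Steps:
K(L, t) = 3 + L
X(q) = 2 + q (X(q) = (-3 + q) + 5 = 2 + q)
P(n, G) = -4 - 2*n (P(n, G) = (3 - 5)*n - 4 = -2*n - 4 = -4 - 2*n)
b(M) = 0
(1258 + b(P(1, X(6))))² = (1258 + 0)² = 1258² = 1582564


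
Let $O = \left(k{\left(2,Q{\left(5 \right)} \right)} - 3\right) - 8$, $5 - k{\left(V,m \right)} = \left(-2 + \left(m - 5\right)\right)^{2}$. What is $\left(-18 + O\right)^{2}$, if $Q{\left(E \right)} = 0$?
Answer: $5329$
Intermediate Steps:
$k{\left(V,m \right)} = 5 - \left(-7 + m\right)^{2}$ ($k{\left(V,m \right)} = 5 - \left(-2 + \left(m - 5\right)\right)^{2} = 5 - \left(-2 + \left(-5 + m\right)\right)^{2} = 5 - \left(-7 + m\right)^{2}$)
$O = -55$ ($O = \left(\left(5 - \left(-7 + 0\right)^{2}\right) - 3\right) - 8 = \left(\left(5 - \left(-7\right)^{2}\right) - 3\right) - 8 = \left(\left(5 - 49\right) - 3\right) - 8 = \left(-44 - 3\right) - 8 = -47 - 8 = -55$)
$\left(-18 + O\right)^{2} = \left(-18 - 55\right)^{2} = \left(-73\right)^{2} = 5329$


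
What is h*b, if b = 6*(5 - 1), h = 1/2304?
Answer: 1/96 ≈ 0.010417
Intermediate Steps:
h = 1/2304 ≈ 0.00043403
b = 24 (b = 6*4 = 24)
h*b = (1/2304)*24 = 1/96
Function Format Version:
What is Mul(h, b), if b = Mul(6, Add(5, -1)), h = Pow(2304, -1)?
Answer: Rational(1, 96) ≈ 0.010417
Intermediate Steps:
h = Rational(1, 2304) ≈ 0.00043403
b = 24 (b = Mul(6, 4) = 24)
Mul(h, b) = Mul(Rational(1, 2304), 24) = Rational(1, 96)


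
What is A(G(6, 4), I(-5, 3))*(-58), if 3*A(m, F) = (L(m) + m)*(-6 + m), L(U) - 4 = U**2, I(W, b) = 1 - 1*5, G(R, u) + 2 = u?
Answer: 2320/3 ≈ 773.33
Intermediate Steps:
G(R, u) = -2 + u
I(W, b) = -4 (I(W, b) = 1 - 5 = -4)
L(U) = 4 + U**2
A(m, F) = (-6 + m)*(4 + m + m**2)/3 (A(m, F) = (((4 + m**2) + m)*(-6 + m))/3 = ((4 + m + m**2)*(-6 + m))/3 = ((-6 + m)*(4 + m + m**2))/3 = (-6 + m)*(4 + m + m**2)/3)
A(G(6, 4), I(-5, 3))*(-58) = (-8 - 5*(-2 + 4)**2/3 - 2*(-2 + 4)/3 + (-2 + 4)**3/3)*(-58) = (-8 - 5/3*2**2 - 2/3*2 + (1/3)*2**3)*(-58) = (-8 - 5/3*4 - 4/3 + (1/3)*8)*(-58) = (-8 - 20/3 - 4/3 + 8/3)*(-58) = -40/3*(-58) = 2320/3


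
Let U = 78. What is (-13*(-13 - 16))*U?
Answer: 29406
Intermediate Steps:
(-13*(-13 - 16))*U = -13*(-13 - 16)*78 = -13*(-29)*78 = 377*78 = 29406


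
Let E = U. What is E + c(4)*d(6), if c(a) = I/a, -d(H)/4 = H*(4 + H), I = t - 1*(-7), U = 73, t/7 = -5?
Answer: 1753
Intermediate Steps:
t = -35 (t = 7*(-5) = -35)
I = -28 (I = -35 - 1*(-7) = -35 + 7 = -28)
E = 73
d(H) = -4*H*(4 + H)
c(a) = -28/a
E + c(4)*d(6) = 73 + (-28/4)*(-4*6*(4 + 6)) = 73 + (-28*¼)*(-4*6*10) = 73 - 7*(-240) = 73 + 1680 = 1753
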